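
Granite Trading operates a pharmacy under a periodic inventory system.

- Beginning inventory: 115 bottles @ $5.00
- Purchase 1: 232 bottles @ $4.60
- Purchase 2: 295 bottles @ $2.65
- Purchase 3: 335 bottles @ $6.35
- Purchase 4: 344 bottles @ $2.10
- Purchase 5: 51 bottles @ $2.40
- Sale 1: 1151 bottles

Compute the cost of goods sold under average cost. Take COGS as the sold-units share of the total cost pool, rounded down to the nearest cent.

Sale 1, sell 1151: 1151/1372 × $5,396.00 → $4,526.81
Ending inventory (cost pool remaining) = $869.19
Check: goods available $5,396.00 = COGS $4,526.81 + ending $869.19

COGS = $4,526.81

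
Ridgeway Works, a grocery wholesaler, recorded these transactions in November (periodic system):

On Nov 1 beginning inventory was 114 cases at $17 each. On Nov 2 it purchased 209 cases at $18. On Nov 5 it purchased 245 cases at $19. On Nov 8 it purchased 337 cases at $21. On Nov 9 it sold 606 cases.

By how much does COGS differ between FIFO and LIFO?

$1,011

FIFO COGS: 114 @ $17 + 209 @ $18 + 245 @ $19 + 38 @ $21 = $11,153
LIFO COGS: 337 @ $21 + 245 @ $19 + 24 @ $18 = $12,164
Difference = |$11,153 − $12,164| = $1,011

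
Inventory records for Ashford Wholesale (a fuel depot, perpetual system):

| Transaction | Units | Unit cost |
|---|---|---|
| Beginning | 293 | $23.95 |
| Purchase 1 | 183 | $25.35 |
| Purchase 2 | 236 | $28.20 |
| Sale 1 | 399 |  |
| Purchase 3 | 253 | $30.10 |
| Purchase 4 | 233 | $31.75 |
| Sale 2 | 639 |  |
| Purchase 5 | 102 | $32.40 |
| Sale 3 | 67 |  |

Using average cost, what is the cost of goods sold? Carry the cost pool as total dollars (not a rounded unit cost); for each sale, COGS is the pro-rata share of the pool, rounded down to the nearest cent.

After Beginning: 293 on hand, pool $7,017.35 (≈ $23.9500 each)
After Purchase 1: 476 on hand, pool $11,656.40 (≈ $24.4882 each)
After Purchase 2: 712 on hand, pool $18,311.60 (≈ $25.7185 each)
Sale 1, sell 399: 399/712 × $18,311.60 → $10,261.69
After Purchase 3: 566 on hand, pool $15,665.21 (≈ $27.6770 each)
After Purchase 4: 799 on hand, pool $23,062.96 (≈ $28.8648 each)
Sale 2, sell 639: 639/799 × $23,062.96 → $18,444.59
After Purchase 5: 262 on hand, pool $7,923.17 (≈ $30.2411 each)
Sale 3, sell 67: 67/262 × $7,923.17 → $2,026.15
Total COGS = $10,261.69 + $18,444.59 + $2,026.15 = $30,732.43
Ending inventory (cost pool remaining) = $5,897.02

COGS = $30,732.43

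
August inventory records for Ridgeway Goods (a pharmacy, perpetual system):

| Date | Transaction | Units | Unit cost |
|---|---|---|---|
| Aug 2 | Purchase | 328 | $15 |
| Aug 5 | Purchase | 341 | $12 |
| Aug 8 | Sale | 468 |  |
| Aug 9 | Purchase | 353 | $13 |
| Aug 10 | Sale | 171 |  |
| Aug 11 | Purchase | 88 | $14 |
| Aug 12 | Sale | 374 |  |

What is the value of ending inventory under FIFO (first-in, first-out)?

Ending inventory = $1,349

Aug 8, 468 sold [FIFO — oldest first]: 328 @ $15 + 140 @ $12 = $6,600
Aug 10, 171 sold [FIFO — oldest first]: 171 @ $12 = $2,052
Aug 12, 374 sold [FIFO — oldest first]: 30 @ $12 + 344 @ $13 = $4,832
Total COGS = $6,600 + $2,052 + $4,832 = $13,484
Ending inventory: 9 @ $13 + 88 @ $14 = $1,349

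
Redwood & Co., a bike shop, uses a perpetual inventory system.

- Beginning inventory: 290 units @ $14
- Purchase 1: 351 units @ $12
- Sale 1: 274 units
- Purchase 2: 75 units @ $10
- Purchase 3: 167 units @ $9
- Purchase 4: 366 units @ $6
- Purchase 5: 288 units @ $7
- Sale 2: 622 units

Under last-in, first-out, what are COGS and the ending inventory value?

COGS = $7,308; ending inventory = $7,429

Sale 1 (274) [LIFO — newest first]: 274 @ $12 = $3,288
Sale 2 (622) [LIFO — newest first]: 288 @ $7 + 334 @ $6 = $4,020
Total COGS = $3,288 + $4,020 = $7,308
Ending inventory: 290 @ $14 + 77 @ $12 + 75 @ $10 + 167 @ $9 + 32 @ $6 = $7,429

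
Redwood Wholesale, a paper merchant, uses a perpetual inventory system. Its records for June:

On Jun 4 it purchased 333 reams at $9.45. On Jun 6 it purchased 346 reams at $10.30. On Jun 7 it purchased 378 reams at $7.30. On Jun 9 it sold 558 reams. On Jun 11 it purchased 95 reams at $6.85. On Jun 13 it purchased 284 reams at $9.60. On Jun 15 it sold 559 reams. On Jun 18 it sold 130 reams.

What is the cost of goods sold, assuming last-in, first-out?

Jun 9, 558 sold [LIFO — newest first]: 378 @ $7.30 + 180 @ $10.30 = $4,613.40
Jun 15, 559 sold [LIFO — newest first]: 284 @ $9.60 + 95 @ $6.85 + 166 @ $10.30 + 14 @ $9.45 = $5,219.25
Jun 18, 130 sold [LIFO — newest first]: 130 @ $9.45 = $1,228.50
Total COGS = $4,613.40 + $5,219.25 + $1,228.50 = $11,061.15
Ending inventory: 189 @ $9.45 = $1,786.05
Check: goods available $12,847.20 = COGS $11,061.15 + ending $1,786.05

COGS = $11,061.15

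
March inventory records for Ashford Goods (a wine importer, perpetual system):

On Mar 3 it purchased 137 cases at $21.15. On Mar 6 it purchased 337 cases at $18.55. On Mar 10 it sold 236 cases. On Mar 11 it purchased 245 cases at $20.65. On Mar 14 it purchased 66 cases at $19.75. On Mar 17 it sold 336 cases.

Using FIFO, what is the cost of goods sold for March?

COGS = $11,172.60

Mar 10, 236 sold [FIFO — oldest first]: 137 @ $21.15 + 99 @ $18.55 = $4,734.00
Mar 17, 336 sold [FIFO — oldest first]: 238 @ $18.55 + 98 @ $20.65 = $6,438.60
Total COGS = $4,734.00 + $6,438.60 = $11,172.60
Ending inventory: 147 @ $20.65 + 66 @ $19.75 = $4,339.05
Check: goods available $15,511.65 = COGS $11,172.60 + ending $4,339.05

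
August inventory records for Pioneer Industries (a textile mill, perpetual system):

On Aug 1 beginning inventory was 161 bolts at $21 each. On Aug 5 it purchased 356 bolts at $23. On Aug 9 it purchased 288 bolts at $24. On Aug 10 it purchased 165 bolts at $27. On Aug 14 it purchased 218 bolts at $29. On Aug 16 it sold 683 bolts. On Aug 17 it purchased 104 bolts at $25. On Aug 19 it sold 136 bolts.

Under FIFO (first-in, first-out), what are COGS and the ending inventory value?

COGS = $18,859; ending inventory = $12,999

Aug 16, 683 sold [FIFO — oldest first]: 161 @ $21 + 356 @ $23 + 166 @ $24 = $15,553
Aug 19, 136 sold [FIFO — oldest first]: 122 @ $24 + 14 @ $27 = $3,306
Total COGS = $15,553 + $3,306 = $18,859
Ending inventory: 151 @ $27 + 218 @ $29 + 104 @ $25 = $12,999
Check: goods available $31,858 = COGS $18,859 + ending $12,999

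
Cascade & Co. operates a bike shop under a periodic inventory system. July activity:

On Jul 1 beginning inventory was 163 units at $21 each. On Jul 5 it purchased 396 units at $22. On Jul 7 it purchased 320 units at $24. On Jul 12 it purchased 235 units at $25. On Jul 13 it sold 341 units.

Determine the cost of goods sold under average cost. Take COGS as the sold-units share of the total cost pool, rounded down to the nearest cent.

COGS = $7,863.81

Jul 13, sell 341: 341/1114 × $25,690.00 → $7,863.81
Ending inventory (cost pool remaining) = $17,826.19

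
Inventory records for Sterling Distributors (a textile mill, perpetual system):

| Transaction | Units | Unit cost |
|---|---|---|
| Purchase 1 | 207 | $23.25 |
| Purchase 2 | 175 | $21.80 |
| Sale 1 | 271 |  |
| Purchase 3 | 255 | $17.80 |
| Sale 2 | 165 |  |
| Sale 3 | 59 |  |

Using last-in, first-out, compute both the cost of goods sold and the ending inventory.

COGS = $10,034.20; ending inventory = $3,132.55

Sale 1 (271) [LIFO — newest first]: 175 @ $21.80 + 96 @ $23.25 = $6,047.00
Sale 2 (165) [LIFO — newest first]: 165 @ $17.80 = $2,937.00
Sale 3 (59) [LIFO — newest first]: 59 @ $17.80 = $1,050.20
Total COGS = $6,047.00 + $2,937.00 + $1,050.20 = $10,034.20
Ending inventory: 111 @ $23.25 + 31 @ $17.80 = $3,132.55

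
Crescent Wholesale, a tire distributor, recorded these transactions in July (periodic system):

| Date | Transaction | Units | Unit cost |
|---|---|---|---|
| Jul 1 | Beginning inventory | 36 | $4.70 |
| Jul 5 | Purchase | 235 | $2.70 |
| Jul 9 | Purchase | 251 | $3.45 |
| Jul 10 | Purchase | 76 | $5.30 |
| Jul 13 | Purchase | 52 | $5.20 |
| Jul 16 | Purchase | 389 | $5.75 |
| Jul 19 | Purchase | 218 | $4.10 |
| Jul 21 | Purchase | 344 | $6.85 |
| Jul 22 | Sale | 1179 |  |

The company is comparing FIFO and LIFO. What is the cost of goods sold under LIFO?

COGS = $6,505.15

FIFO COGS: 36 @ $4.70 + 235 @ $2.70 + 251 @ $3.45 + 76 @ $5.30 + 52 @ $5.20 + 389 @ $5.75 + 140 @ $4.10 = $5,153.60
LIFO COGS: 344 @ $6.85 + 218 @ $4.10 + 389 @ $5.75 + 52 @ $5.20 + 76 @ $5.30 + 100 @ $3.45 = $6,505.15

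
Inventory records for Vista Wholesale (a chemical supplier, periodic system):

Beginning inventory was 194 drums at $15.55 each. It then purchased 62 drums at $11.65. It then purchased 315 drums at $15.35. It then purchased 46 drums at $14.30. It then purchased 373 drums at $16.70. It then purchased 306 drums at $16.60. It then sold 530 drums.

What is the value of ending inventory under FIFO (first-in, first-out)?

Ending inventory = $12,595.85

Sale 1 (530) [FIFO — oldest first]: 194 @ $15.55 + 62 @ $11.65 + 274 @ $15.35 = $7,944.90
Ending inventory: 41 @ $15.35 + 46 @ $14.30 + 373 @ $16.70 + 306 @ $16.60 = $12,595.85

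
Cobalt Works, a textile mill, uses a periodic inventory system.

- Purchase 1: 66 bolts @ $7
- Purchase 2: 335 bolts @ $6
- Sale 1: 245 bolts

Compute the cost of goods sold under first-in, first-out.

Sale 1 (245) [FIFO — oldest first]: 66 @ $7 + 179 @ $6 = $1,536
Ending inventory: 156 @ $6 = $936

COGS = $1,536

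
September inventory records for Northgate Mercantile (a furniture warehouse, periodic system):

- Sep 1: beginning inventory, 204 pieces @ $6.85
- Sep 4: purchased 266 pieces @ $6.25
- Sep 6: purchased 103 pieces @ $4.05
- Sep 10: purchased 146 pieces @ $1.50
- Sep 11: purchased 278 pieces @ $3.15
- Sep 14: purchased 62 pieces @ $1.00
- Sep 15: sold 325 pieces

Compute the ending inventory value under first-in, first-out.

Sep 15, 325 sold [FIFO — oldest first]: 204 @ $6.85 + 121 @ $6.25 = $2,153.65
Ending inventory: 145 @ $6.25 + 103 @ $4.05 + 146 @ $1.50 + 278 @ $3.15 + 62 @ $1.00 = $2,480.10

Ending inventory = $2,480.10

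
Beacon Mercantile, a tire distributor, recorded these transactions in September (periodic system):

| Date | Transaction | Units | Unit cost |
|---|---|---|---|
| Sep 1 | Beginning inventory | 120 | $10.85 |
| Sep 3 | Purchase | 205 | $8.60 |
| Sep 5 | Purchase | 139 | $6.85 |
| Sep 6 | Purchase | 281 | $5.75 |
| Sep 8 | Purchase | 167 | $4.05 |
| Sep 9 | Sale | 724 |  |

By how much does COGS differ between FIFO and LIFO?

$1,089.70

FIFO COGS: 120 @ $10.85 + 205 @ $8.60 + 139 @ $6.85 + 260 @ $5.75 = $5,512.15
LIFO COGS: 167 @ $4.05 + 281 @ $5.75 + 139 @ $6.85 + 137 @ $8.60 = $4,422.45
Difference = |$5,512.15 − $4,422.45| = $1,089.70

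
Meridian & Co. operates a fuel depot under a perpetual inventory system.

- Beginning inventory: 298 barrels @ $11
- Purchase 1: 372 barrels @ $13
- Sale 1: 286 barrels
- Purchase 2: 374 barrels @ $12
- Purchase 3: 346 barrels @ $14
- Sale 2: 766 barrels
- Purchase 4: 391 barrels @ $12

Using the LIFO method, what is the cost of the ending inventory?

Sale 1 (286) [LIFO — newest first]: 286 @ $13 = $3,718
Sale 2 (766) [LIFO — newest first]: 346 @ $14 + 374 @ $12 + 46 @ $13 = $9,930
Total COGS = $3,718 + $9,930 = $13,648
Ending inventory: 298 @ $11 + 40 @ $13 + 391 @ $12 = $8,490

Ending inventory = $8,490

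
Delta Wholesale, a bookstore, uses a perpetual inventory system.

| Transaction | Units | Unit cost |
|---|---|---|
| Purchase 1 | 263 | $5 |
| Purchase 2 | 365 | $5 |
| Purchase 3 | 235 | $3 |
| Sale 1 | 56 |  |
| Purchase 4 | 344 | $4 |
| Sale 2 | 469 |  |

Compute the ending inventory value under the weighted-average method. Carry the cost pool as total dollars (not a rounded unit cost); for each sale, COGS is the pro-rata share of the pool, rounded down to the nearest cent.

After Purchase 1: 263 on hand, pool $1,315.00 (≈ $5.0000 each)
After Purchase 2: 628 on hand, pool $3,140.00 (≈ $5.0000 each)
After Purchase 3: 863 on hand, pool $3,845.00 (≈ $4.4554 each)
Sale 1, sell 56: 56/863 × $3,845.00 → $249.50
After Purchase 4: 1151 on hand, pool $4,971.50 (≈ $4.3193 each)
Sale 2, sell 469: 469/1151 × $4,971.50 → $2,025.74
Total COGS = $249.50 + $2,025.74 = $2,275.24
Ending inventory (cost pool remaining) = $2,945.76
Check: goods available $5,221.00 = COGS $2,275.24 + ending $2,945.76

Ending inventory = $2,945.76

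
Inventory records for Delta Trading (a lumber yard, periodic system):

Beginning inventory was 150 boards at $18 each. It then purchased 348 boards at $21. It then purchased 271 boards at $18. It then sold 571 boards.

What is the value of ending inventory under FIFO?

Sale 1 (571) [FIFO — oldest first]: 150 @ $18 + 348 @ $21 + 73 @ $18 = $11,322
Ending inventory: 198 @ $18 = $3,564
Check: goods available $14,886 = COGS $11,322 + ending $3,564

Ending inventory = $3,564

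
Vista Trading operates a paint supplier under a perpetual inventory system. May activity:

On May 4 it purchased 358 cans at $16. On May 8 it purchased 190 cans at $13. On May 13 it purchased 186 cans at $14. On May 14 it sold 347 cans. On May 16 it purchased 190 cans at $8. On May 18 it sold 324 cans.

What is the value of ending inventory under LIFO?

Ending inventory = $4,048

May 14, 347 sold [LIFO — newest first]: 186 @ $14 + 161 @ $13 = $4,697
May 18, 324 sold [LIFO — newest first]: 190 @ $8 + 29 @ $13 + 105 @ $16 = $3,577
Total COGS = $4,697 + $3,577 = $8,274
Ending inventory: 253 @ $16 = $4,048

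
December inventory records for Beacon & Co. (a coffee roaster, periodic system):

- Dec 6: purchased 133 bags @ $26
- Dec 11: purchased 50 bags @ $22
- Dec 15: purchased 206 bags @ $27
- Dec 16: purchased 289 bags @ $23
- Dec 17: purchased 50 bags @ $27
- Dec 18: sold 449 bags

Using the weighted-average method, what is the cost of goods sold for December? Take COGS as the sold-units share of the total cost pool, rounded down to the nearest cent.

COGS = $11,173.80

Dec 18, sell 449: 449/728 × $18,117.00 → $11,173.80
Ending inventory (cost pool remaining) = $6,943.20
Check: goods available $18,117.00 = COGS $11,173.80 + ending $6,943.20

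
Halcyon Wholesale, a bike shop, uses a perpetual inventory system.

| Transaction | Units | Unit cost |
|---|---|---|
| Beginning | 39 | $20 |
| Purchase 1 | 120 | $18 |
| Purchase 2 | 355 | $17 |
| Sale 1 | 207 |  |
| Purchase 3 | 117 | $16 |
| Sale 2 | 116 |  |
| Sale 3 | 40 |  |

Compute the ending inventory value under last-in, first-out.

Ending inventory = $4,793

Sale 1 (207) [LIFO — newest first]: 207 @ $17 = $3,519
Sale 2 (116) [LIFO — newest first]: 116 @ $16 = $1,856
Sale 3 (40) [LIFO — newest first]: 1 @ $16 + 39 @ $17 = $679
Total COGS = $3,519 + $1,856 + $679 = $6,054
Ending inventory: 39 @ $20 + 120 @ $18 + 109 @ $17 = $4,793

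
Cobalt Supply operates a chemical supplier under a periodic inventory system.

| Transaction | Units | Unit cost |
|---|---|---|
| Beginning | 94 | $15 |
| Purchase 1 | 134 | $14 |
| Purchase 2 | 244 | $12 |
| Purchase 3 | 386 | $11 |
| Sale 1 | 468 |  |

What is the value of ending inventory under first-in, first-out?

Ending inventory = $4,294

Sale 1 (468) [FIFO — oldest first]: 94 @ $15 + 134 @ $14 + 240 @ $12 = $6,166
Ending inventory: 4 @ $12 + 386 @ $11 = $4,294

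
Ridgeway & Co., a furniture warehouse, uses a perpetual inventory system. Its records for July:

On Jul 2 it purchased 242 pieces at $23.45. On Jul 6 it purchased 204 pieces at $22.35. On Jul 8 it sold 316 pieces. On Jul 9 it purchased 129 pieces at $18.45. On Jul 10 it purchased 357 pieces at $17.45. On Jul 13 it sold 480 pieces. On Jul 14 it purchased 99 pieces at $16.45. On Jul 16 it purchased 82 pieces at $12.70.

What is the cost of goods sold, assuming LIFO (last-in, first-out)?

COGS = $15,684.80

Jul 8, 316 sold [LIFO — newest first]: 204 @ $22.35 + 112 @ $23.45 = $7,185.80
Jul 13, 480 sold [LIFO — newest first]: 357 @ $17.45 + 123 @ $18.45 = $8,499.00
Total COGS = $7,185.80 + $8,499.00 = $15,684.80
Ending inventory: 130 @ $23.45 + 6 @ $18.45 + 99 @ $16.45 + 82 @ $12.70 = $5,829.15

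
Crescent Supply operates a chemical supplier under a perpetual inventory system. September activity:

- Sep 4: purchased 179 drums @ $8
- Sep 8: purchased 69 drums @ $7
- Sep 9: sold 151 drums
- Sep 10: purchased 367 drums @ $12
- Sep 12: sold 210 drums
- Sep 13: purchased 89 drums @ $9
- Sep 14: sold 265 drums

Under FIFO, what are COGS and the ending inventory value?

COGS = $6,418; ending inventory = $702

Sep 9, 151 sold [FIFO — oldest first]: 151 @ $8 = $1,208
Sep 12, 210 sold [FIFO — oldest first]: 28 @ $8 + 69 @ $7 + 113 @ $12 = $2,063
Sep 14, 265 sold [FIFO — oldest first]: 254 @ $12 + 11 @ $9 = $3,147
Total COGS = $1,208 + $2,063 + $3,147 = $6,418
Ending inventory: 78 @ $9 = $702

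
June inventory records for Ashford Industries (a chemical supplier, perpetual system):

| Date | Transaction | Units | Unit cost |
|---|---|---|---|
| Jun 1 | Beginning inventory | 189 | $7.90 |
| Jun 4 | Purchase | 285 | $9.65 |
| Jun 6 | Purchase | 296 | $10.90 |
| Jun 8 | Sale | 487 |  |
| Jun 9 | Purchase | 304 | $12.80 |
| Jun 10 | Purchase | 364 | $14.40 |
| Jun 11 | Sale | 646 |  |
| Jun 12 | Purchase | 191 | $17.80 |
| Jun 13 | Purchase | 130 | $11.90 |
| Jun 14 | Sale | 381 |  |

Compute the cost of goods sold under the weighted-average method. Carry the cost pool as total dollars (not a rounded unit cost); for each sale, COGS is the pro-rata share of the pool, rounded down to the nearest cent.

After Jun 1: 189 on hand, pool $1,493.10 (≈ $7.9000 each)
After Jun 4: 474 on hand, pool $4,243.35 (≈ $8.9522 each)
After Jun 6: 770 on hand, pool $7,469.75 (≈ $9.7010 each)
Jun 8, sell 487: 487/770 × $7,469.75 → $4,724.37
After Jun 9: 587 on hand, pool $6,636.58 (≈ $11.3059 each)
After Jun 10: 951 on hand, pool $11,878.18 (≈ $12.4902 each)
Jun 11, sell 646: 646/951 × $11,878.18 → $8,068.66
After Jun 12: 496 on hand, pool $7,209.32 (≈ $14.5349 each)
After Jun 13: 626 on hand, pool $8,756.32 (≈ $13.9877 each)
Jun 14, sell 381: 381/626 × $8,756.32 → $5,329.32
Total COGS = $4,724.37 + $8,068.66 + $5,329.32 = $18,122.35
Ending inventory (cost pool remaining) = $3,427.00

COGS = $18,122.35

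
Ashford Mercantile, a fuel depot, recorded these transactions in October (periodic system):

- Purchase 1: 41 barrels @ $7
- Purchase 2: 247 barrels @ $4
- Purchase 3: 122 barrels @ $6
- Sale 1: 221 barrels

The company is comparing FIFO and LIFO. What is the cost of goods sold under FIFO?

FIFO COGS: 41 @ $7 + 180 @ $4 = $1,007
LIFO COGS: 122 @ $6 + 99 @ $4 = $1,128

COGS = $1,007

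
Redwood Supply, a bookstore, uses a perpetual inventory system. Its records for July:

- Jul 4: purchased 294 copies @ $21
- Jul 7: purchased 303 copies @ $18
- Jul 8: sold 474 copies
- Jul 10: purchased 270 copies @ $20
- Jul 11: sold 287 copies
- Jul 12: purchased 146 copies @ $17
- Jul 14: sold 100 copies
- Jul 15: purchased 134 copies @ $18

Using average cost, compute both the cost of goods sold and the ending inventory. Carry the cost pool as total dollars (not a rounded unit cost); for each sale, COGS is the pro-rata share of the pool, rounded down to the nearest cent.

After Jul 4: 294 on hand, pool $6,174.00 (≈ $21.0000 each)
After Jul 7: 597 on hand, pool $11,628.00 (≈ $19.4774 each)
Jul 8, sell 474: 474/597 × $11,628.00 → $9,232.28
After Jul 10: 393 on hand, pool $7,795.72 (≈ $19.8364 each)
Jul 11, sell 287: 287/393 × $7,795.72 → $5,693.05
After Jul 12: 252 on hand, pool $4,584.67 (≈ $18.1931 each)
Jul 14, sell 100: 100/252 × $4,584.67 → $1,819.31
After Jul 15: 286 on hand, pool $5,177.36 (≈ $18.1027 each)
Total COGS = $9,232.28 + $5,693.05 + $1,819.31 = $16,744.64
Ending inventory (cost pool remaining) = $5,177.36

COGS = $16,744.64; ending inventory = $5,177.36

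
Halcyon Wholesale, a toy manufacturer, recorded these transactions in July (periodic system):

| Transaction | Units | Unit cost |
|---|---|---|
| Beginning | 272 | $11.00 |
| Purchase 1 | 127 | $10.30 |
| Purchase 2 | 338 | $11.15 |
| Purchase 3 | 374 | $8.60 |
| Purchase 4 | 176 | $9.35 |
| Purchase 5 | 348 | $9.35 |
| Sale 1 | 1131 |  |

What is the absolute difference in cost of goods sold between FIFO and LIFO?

FIFO COGS: 272 @ $11.00 + 127 @ $10.30 + 338 @ $11.15 + 374 @ $8.60 + 20 @ $9.35 = $11,472.20
LIFO COGS: 348 @ $9.35 + 176 @ $9.35 + 374 @ $8.60 + 233 @ $11.15 = $10,713.75
Difference = |$11,472.20 − $10,713.75| = $758.45

$758.45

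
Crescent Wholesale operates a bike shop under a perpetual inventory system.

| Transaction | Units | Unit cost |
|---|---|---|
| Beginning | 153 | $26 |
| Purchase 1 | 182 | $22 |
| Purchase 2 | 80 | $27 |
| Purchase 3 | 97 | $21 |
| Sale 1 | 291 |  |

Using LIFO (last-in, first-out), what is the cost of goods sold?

Sale 1 (291) [LIFO — newest first]: 97 @ $21 + 80 @ $27 + 114 @ $22 = $6,705
Ending inventory: 153 @ $26 + 68 @ $22 = $5,474

COGS = $6,705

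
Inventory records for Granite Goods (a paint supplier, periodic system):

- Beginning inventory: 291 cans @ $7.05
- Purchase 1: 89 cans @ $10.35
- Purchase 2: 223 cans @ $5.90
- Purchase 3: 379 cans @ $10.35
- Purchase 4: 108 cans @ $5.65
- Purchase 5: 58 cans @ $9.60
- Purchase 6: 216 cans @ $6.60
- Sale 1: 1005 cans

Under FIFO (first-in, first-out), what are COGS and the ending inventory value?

Sale 1 (1005) [FIFO — oldest first]: 291 @ $7.05 + 89 @ $10.35 + 223 @ $5.90 + 379 @ $10.35 + 23 @ $5.65 = $8,341.00
Ending inventory: 85 @ $5.65 + 58 @ $9.60 + 216 @ $6.60 = $2,462.65
Check: goods available $10,803.65 = COGS $8,341.00 + ending $2,462.65

COGS = $8,341.00; ending inventory = $2,462.65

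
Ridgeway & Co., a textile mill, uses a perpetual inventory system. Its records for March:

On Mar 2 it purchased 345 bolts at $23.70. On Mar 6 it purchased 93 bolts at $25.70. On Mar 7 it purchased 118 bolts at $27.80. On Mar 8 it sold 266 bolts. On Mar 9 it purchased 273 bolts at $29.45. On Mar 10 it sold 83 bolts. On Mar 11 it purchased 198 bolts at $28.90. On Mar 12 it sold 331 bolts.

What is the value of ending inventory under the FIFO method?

Ending inventory = $10,110.25

Mar 8, 266 sold [FIFO — oldest first]: 266 @ $23.70 = $6,304.20
Mar 10, 83 sold [FIFO — oldest first]: 79 @ $23.70 + 4 @ $25.70 = $1,975.10
Mar 12, 331 sold [FIFO — oldest first]: 89 @ $25.70 + 118 @ $27.80 + 124 @ $29.45 = $9,219.50
Total COGS = $6,304.20 + $1,975.10 + $9,219.50 = $17,498.80
Ending inventory: 149 @ $29.45 + 198 @ $28.90 = $10,110.25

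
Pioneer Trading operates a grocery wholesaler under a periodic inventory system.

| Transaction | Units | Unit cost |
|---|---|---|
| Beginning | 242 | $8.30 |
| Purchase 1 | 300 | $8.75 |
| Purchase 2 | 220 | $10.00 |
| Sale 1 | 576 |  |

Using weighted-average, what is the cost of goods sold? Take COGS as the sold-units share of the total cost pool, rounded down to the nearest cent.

Sale 1, sell 576: 576/762 × $6,833.60 → $5,165.55
Ending inventory (cost pool remaining) = $1,668.05

COGS = $5,165.55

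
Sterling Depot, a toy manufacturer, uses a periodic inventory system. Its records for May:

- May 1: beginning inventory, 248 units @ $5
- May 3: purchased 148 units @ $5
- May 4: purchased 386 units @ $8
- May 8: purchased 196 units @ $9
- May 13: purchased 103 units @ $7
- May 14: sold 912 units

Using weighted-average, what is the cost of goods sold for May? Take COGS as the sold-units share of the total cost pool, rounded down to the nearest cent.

May 14, sell 912: 912/1081 × $7,553.00 → $6,372.18
Ending inventory (cost pool remaining) = $1,180.82

COGS = $6,372.18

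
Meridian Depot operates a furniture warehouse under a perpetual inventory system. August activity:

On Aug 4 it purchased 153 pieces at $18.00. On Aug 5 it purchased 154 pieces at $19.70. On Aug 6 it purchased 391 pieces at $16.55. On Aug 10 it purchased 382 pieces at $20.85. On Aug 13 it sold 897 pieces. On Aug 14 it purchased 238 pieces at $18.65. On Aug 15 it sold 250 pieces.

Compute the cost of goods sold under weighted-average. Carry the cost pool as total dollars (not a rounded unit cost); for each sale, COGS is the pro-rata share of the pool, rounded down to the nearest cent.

COGS = $21,467.48

After Aug 4: 153 on hand, pool $2,754.00 (≈ $18.0000 each)
After Aug 5: 307 on hand, pool $5,787.80 (≈ $18.8528 each)
After Aug 6: 698 on hand, pool $12,258.85 (≈ $17.5628 each)
After Aug 10: 1080 on hand, pool $20,223.55 (≈ $18.7255 each)
Aug 13, sell 897: 897/1080 × $20,223.55 → $16,796.78
After Aug 14: 421 on hand, pool $7,865.47 (≈ $18.6828 each)
Aug 15, sell 250: 250/421 × $7,865.47 → $4,670.70
Total COGS = $16,796.78 + $4,670.70 = $21,467.48
Ending inventory (cost pool remaining) = $3,194.77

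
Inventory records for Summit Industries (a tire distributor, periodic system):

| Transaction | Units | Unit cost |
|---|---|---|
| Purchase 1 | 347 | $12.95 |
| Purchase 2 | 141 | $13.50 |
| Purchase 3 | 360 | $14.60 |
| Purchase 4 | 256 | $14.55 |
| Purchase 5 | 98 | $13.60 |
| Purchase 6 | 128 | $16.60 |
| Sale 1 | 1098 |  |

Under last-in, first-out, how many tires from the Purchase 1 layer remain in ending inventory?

Sale 1 (1098) [LIFO — newest first]: 128 @ $16.60 + 98 @ $13.60 + 256 @ $14.55 + 360 @ $14.60 + 141 @ $13.50 + 115 @ $12.95 = $15,831.15
Ending inventory: 232 @ $12.95 = $3,004.40

232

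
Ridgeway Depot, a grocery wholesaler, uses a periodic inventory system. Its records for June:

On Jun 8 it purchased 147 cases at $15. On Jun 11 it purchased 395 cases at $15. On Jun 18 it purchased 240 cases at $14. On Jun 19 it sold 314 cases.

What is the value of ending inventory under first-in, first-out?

Jun 19, 314 sold [FIFO — oldest first]: 147 @ $15 + 167 @ $15 = $4,710
Ending inventory: 228 @ $15 + 240 @ $14 = $6,780

Ending inventory = $6,780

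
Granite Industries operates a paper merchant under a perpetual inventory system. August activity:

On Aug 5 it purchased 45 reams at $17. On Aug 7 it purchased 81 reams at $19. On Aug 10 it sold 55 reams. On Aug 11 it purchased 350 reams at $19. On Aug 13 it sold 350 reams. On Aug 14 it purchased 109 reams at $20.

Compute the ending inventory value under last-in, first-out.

Ending inventory = $3,439

Aug 10, 55 sold [LIFO — newest first]: 55 @ $19 = $1,045
Aug 13, 350 sold [LIFO — newest first]: 350 @ $19 = $6,650
Total COGS = $1,045 + $6,650 = $7,695
Ending inventory: 45 @ $17 + 26 @ $19 + 109 @ $20 = $3,439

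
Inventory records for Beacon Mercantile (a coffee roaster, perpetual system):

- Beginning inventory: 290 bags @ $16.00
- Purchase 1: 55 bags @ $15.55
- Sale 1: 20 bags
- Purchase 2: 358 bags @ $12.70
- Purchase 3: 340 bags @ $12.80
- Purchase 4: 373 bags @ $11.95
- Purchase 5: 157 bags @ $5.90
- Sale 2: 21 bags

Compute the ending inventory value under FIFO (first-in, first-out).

Sale 1 (20) [FIFO — oldest first]: 20 @ $16.00 = $320.00
Sale 2 (21) [FIFO — oldest first]: 21 @ $16.00 = $336.00
Total COGS = $320.00 + $336.00 = $656.00
Ending inventory: 249 @ $16.00 + 55 @ $15.55 + 358 @ $12.70 + 340 @ $12.80 + 373 @ $11.95 + 157 @ $5.90 = $19,121.50

Ending inventory = $19,121.50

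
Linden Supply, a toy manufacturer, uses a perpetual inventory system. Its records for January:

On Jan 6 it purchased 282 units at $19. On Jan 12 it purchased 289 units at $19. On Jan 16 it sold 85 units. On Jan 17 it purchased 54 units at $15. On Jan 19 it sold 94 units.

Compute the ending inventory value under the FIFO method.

Ending inventory = $8,258

Jan 16, 85 sold [FIFO — oldest first]: 85 @ $19 = $1,615
Jan 19, 94 sold [FIFO — oldest first]: 94 @ $19 = $1,786
Total COGS = $1,615 + $1,786 = $3,401
Ending inventory: 103 @ $19 + 289 @ $19 + 54 @ $15 = $8,258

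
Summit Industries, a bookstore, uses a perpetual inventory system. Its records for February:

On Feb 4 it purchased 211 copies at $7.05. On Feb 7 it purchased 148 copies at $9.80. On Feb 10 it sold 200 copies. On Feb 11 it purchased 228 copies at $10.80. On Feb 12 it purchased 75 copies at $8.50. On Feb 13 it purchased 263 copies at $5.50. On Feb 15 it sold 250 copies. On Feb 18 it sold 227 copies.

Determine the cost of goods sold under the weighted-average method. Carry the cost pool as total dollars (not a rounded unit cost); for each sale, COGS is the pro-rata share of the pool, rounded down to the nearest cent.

After Feb 4: 211 on hand, pool $1,487.55 (≈ $7.0500 each)
After Feb 7: 359 on hand, pool $2,937.95 (≈ $8.1837 each)
Feb 10, sell 200: 200/359 × $2,937.95 → $1,636.74
After Feb 11: 387 on hand, pool $3,763.61 (≈ $9.7251 each)
After Feb 12: 462 on hand, pool $4,401.11 (≈ $9.5262 each)
After Feb 13: 725 on hand, pool $5,847.61 (≈ $8.0657 each)
Feb 15, sell 250: 250/725 × $5,847.61 → $2,016.41
Feb 18, sell 227: 227/475 × $3,831.20 → $1,830.91
Total COGS = $1,636.74 + $2,016.41 + $1,830.91 = $5,484.06
Ending inventory (cost pool remaining) = $2,000.29
Check: goods available $7,484.35 = COGS $5,484.06 + ending $2,000.29

COGS = $5,484.06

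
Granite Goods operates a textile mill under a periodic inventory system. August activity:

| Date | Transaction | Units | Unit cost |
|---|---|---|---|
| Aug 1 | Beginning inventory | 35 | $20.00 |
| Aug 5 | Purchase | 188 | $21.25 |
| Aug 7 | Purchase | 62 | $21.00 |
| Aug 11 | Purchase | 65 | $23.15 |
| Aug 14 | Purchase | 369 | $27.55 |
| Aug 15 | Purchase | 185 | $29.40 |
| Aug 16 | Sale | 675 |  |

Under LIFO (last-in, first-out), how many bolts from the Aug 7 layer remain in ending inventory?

Aug 16, 675 sold [LIFO — newest first]: 185 @ $29.40 + 369 @ $27.55 + 65 @ $23.15 + 56 @ $21.00 = $18,285.70
Ending inventory: 35 @ $20.00 + 188 @ $21.25 + 6 @ $21.00 = $4,821.00
Check: goods available $23,106.70 = COGS $18,285.70 + ending $4,821.00

6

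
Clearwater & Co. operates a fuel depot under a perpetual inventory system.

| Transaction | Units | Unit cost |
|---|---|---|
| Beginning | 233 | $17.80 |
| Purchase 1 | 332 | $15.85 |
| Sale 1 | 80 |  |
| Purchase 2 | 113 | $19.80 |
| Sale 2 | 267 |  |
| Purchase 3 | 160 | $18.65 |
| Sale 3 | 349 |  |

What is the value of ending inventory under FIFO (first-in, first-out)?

Sale 1 (80) [FIFO — oldest first]: 80 @ $17.80 = $1,424.00
Sale 2 (267) [FIFO — oldest first]: 153 @ $17.80 + 114 @ $15.85 = $4,530.30
Sale 3 (349) [FIFO — oldest first]: 218 @ $15.85 + 113 @ $19.80 + 18 @ $18.65 = $6,028.40
Total COGS = $1,424.00 + $4,530.30 + $6,028.40 = $11,982.70
Ending inventory: 142 @ $18.65 = $2,648.30
Check: goods available $14,631.00 = COGS $11,982.70 + ending $2,648.30

Ending inventory = $2,648.30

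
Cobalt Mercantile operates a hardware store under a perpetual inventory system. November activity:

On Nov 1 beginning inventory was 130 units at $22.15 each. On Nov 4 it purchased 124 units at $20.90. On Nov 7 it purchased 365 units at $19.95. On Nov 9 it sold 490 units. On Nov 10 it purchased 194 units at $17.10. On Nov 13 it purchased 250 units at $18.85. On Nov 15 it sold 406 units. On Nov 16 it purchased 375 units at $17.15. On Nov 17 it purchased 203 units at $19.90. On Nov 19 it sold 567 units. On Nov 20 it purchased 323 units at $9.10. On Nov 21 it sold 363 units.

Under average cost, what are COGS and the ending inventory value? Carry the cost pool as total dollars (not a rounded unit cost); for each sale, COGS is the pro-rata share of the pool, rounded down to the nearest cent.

After Nov 1: 130 on hand, pool $2,879.50 (≈ $22.1500 each)
After Nov 4: 254 on hand, pool $5,471.10 (≈ $21.5398 each)
After Nov 7: 619 on hand, pool $12,752.85 (≈ $20.6023 each)
Nov 9, sell 490: 490/619 × $12,752.85 → $10,095.14
After Nov 10: 323 on hand, pool $5,975.11 (≈ $18.4988 each)
After Nov 13: 573 on hand, pool $10,687.61 (≈ $18.6520 each)
Nov 15, sell 406: 406/573 × $10,687.61 → $7,572.72
After Nov 16: 542 on hand, pool $9,546.14 (≈ $17.6128 each)
After Nov 17: 745 on hand, pool $13,585.84 (≈ $18.2360 each)
Nov 19, sell 567: 567/745 × $13,585.84 → $10,339.82
After Nov 20: 501 on hand, pool $6,185.32 (≈ $12.3459 each)
Nov 21, sell 363: 363/501 × $6,185.32 → $4,481.57
Total COGS = $10,095.14 + $7,572.72 + $10,339.82 + $4,481.57 = $32,489.25
Ending inventory (cost pool remaining) = $1,703.75

COGS = $32,489.25; ending inventory = $1,703.75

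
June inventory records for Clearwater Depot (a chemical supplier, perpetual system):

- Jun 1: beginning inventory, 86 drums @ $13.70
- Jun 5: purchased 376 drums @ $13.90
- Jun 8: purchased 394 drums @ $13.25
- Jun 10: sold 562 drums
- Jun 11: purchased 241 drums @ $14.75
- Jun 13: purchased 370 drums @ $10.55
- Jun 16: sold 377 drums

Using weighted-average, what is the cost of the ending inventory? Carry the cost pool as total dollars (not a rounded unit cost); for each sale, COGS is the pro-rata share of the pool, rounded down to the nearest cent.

After Jun 1: 86 on hand, pool $1,178.20 (≈ $13.7000 each)
After Jun 5: 462 on hand, pool $6,404.60 (≈ $13.8628 each)
After Jun 8: 856 on hand, pool $11,625.10 (≈ $13.5807 each)
Jun 10, sell 562: 562/856 × $11,625.10 → $7,632.36
After Jun 11: 535 on hand, pool $7,547.49 (≈ $14.1075 each)
After Jun 13: 905 on hand, pool $11,450.99 (≈ $12.6530 each)
Jun 16, sell 377: 377/905 × $11,450.99 → $4,770.19
Total COGS = $7,632.36 + $4,770.19 = $12,402.55
Ending inventory (cost pool remaining) = $6,680.80
Check: goods available $19,083.35 = COGS $12,402.55 + ending $6,680.80

Ending inventory = $6,680.80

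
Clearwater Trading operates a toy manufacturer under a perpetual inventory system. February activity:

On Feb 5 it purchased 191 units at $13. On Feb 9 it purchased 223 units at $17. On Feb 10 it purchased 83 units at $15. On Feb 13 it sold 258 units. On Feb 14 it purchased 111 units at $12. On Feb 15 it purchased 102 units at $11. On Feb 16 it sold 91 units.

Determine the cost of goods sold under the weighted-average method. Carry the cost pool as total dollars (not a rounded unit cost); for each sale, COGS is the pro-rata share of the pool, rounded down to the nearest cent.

After Feb 5: 191 on hand, pool $2,483.00 (≈ $13.0000 each)
After Feb 9: 414 on hand, pool $6,274.00 (≈ $15.1546 each)
After Feb 10: 497 on hand, pool $7,519.00 (≈ $15.1288 each)
Feb 13, sell 258: 258/497 × $7,519.00 → $3,903.22
After Feb 14: 350 on hand, pool $4,947.78 (≈ $14.1365 each)
After Feb 15: 452 on hand, pool $6,069.78 (≈ $13.4287 each)
Feb 16, sell 91: 91/452 × $6,069.78 → $1,222.01
Total COGS = $3,903.22 + $1,222.01 = $5,125.23
Ending inventory (cost pool remaining) = $4,847.77

COGS = $5,125.23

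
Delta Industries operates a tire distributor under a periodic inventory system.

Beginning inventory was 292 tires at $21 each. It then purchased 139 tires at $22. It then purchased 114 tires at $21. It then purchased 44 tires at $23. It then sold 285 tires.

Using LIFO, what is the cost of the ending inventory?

Sale 1 (285) [LIFO — newest first]: 44 @ $23 + 114 @ $21 + 127 @ $22 = $6,200
Ending inventory: 292 @ $21 + 12 @ $22 = $6,396
Check: goods available $12,596 = COGS $6,200 + ending $6,396

Ending inventory = $6,396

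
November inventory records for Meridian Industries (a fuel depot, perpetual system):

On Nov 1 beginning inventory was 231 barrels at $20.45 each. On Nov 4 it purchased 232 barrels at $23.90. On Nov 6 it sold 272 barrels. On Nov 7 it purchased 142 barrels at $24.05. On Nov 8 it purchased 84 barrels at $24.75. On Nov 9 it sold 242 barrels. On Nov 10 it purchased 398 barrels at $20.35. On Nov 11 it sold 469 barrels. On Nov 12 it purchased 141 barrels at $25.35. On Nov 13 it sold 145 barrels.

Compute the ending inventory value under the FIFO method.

Nov 6, 272 sold [FIFO — oldest first]: 231 @ $20.45 + 41 @ $23.90 = $5,703.85
Nov 9, 242 sold [FIFO — oldest first]: 191 @ $23.90 + 51 @ $24.05 = $5,791.45
Nov 11, 469 sold [FIFO — oldest first]: 91 @ $24.05 + 84 @ $24.75 + 294 @ $20.35 = $10,250.45
Nov 13, 145 sold [FIFO — oldest first]: 104 @ $20.35 + 41 @ $25.35 = $3,155.75
Total COGS = $5,703.85 + $5,791.45 + $10,250.45 + $3,155.75 = $24,901.50
Ending inventory: 100 @ $25.35 = $2,535.00

Ending inventory = $2,535.00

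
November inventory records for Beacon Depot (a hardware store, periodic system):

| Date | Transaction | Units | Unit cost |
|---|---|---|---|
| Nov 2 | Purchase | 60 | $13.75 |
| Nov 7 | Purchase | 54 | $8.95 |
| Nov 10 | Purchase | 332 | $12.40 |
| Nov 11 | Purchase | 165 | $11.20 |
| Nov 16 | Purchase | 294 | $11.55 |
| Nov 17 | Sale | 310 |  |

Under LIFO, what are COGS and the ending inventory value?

COGS = $3,574.90; ending inventory = $7,093.90

Nov 17, 310 sold [LIFO — newest first]: 294 @ $11.55 + 16 @ $11.20 = $3,574.90
Ending inventory: 60 @ $13.75 + 54 @ $8.95 + 332 @ $12.40 + 149 @ $11.20 = $7,093.90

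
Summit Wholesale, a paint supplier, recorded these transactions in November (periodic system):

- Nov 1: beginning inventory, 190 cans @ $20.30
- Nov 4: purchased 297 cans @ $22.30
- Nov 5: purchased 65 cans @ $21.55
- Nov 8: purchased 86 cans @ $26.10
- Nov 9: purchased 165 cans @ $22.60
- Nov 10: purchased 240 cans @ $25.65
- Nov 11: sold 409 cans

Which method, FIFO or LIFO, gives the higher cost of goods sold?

FIFO COGS: 190 @ $20.30 + 219 @ $22.30 = $8,740.70
LIFO COGS: 240 @ $25.65 + 165 @ $22.60 + 4 @ $26.10 = $9,989.40

LIFO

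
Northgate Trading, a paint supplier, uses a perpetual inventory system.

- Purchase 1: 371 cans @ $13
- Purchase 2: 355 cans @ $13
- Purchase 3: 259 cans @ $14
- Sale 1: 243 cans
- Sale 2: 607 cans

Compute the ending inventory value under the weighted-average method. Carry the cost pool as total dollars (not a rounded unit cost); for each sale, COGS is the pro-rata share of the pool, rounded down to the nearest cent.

Ending inventory = $1,790.50

After Purchase 1: 371 on hand, pool $4,823.00 (≈ $13.0000 each)
After Purchase 2: 726 on hand, pool $9,438.00 (≈ $13.0000 each)
After Purchase 3: 985 on hand, pool $13,064.00 (≈ $13.2629 each)
Sale 1, sell 243: 243/985 × $13,064.00 → $3,222.89
Sale 2, sell 607: 607/742 × $9,841.11 → $8,050.61
Total COGS = $3,222.89 + $8,050.61 = $11,273.50
Ending inventory (cost pool remaining) = $1,790.50
Check: goods available $13,064.00 = COGS $11,273.50 + ending $1,790.50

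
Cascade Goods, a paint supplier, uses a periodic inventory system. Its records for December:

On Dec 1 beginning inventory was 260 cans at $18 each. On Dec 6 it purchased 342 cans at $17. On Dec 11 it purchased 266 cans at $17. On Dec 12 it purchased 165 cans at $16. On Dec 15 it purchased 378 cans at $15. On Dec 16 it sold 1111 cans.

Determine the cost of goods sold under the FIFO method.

COGS = $18,826

Dec 16, 1111 sold [FIFO — oldest first]: 260 @ $18 + 342 @ $17 + 266 @ $17 + 165 @ $16 + 78 @ $15 = $18,826
Ending inventory: 300 @ $15 = $4,500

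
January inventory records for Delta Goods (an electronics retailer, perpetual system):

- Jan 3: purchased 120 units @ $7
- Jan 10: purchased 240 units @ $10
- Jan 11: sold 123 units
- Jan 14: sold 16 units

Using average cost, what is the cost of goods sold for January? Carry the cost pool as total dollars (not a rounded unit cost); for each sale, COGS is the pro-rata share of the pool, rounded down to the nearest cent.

COGS = $1,251.00

After Jan 3: 120 on hand, pool $840.00 (≈ $7.0000 each)
After Jan 10: 360 on hand, pool $3,240.00 (≈ $9.0000 each)
Jan 11, sell 123: 123/360 × $3,240.00 → $1,107.00
Jan 14, sell 16: 16/237 × $2,133.00 → $144.00
Total COGS = $1,107.00 + $144.00 = $1,251.00
Ending inventory (cost pool remaining) = $1,989.00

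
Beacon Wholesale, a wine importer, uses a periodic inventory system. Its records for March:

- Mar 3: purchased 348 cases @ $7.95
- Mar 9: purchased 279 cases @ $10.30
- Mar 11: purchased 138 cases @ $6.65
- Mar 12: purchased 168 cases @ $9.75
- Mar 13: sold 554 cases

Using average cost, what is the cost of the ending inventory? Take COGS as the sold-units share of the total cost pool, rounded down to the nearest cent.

Ending inventory = $3,329.36

Mar 13, sell 554: 554/933 × $8,196.00 → $4,866.64
Ending inventory (cost pool remaining) = $3,329.36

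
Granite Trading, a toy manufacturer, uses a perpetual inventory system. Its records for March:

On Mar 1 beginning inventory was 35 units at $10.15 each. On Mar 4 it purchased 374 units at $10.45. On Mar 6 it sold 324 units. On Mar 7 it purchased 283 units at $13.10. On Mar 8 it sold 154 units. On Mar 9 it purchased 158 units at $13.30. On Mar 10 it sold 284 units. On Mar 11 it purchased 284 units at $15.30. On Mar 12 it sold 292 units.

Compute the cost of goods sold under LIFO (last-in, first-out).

COGS = $13,591.95

Mar 6, 324 sold [LIFO — newest first]: 324 @ $10.45 = $3,385.80
Mar 8, 154 sold [LIFO — newest first]: 154 @ $13.10 = $2,017.40
Mar 10, 284 sold [LIFO — newest first]: 158 @ $13.30 + 126 @ $13.10 = $3,752.00
Mar 12, 292 sold [LIFO — newest first]: 284 @ $15.30 + 3 @ $13.10 + 5 @ $10.45 = $4,436.75
Total COGS = $3,385.80 + $2,017.40 + $3,752.00 + $4,436.75 = $13,591.95
Ending inventory: 35 @ $10.15 + 45 @ $10.45 = $825.50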